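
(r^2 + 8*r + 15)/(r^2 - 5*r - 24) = (r + 5)/(r - 8)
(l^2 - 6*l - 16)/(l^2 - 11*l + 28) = (l^2 - 6*l - 16)/(l^2 - 11*l + 28)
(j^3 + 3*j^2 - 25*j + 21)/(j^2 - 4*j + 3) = j + 7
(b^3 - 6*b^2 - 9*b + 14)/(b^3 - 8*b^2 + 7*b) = (b + 2)/b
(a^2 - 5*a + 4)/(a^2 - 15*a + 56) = (a^2 - 5*a + 4)/(a^2 - 15*a + 56)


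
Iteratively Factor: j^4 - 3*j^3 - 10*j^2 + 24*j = (j - 2)*(j^3 - j^2 - 12*j) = (j - 4)*(j - 2)*(j^2 + 3*j) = (j - 4)*(j - 2)*(j + 3)*(j)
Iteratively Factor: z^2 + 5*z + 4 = (z + 4)*(z + 1)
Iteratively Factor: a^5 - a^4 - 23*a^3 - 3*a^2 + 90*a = (a - 5)*(a^4 + 4*a^3 - 3*a^2 - 18*a) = (a - 5)*(a - 2)*(a^3 + 6*a^2 + 9*a) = a*(a - 5)*(a - 2)*(a^2 + 6*a + 9) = a*(a - 5)*(a - 2)*(a + 3)*(a + 3)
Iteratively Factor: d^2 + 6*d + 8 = (d + 2)*(d + 4)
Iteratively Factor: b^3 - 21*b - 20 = (b + 4)*(b^2 - 4*b - 5) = (b - 5)*(b + 4)*(b + 1)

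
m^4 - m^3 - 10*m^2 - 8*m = m*(m - 4)*(m + 1)*(m + 2)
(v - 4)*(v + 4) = v^2 - 16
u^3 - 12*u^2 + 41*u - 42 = (u - 7)*(u - 3)*(u - 2)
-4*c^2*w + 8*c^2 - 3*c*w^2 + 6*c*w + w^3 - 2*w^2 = (-4*c + w)*(c + w)*(w - 2)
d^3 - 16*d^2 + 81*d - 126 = (d - 7)*(d - 6)*(d - 3)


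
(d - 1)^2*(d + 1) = d^3 - d^2 - d + 1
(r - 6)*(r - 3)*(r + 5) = r^3 - 4*r^2 - 27*r + 90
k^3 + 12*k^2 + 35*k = k*(k + 5)*(k + 7)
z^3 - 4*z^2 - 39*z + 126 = (z - 7)*(z - 3)*(z + 6)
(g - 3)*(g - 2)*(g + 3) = g^3 - 2*g^2 - 9*g + 18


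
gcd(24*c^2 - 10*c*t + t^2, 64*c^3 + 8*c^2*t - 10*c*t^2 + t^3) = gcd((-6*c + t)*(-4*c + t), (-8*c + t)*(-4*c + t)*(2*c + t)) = -4*c + t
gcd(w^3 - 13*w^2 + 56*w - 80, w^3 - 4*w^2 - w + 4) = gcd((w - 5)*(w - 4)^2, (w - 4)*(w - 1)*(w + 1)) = w - 4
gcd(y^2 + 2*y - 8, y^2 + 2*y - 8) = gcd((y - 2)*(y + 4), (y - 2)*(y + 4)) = y^2 + 2*y - 8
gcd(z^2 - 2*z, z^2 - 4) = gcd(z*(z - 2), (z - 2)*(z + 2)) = z - 2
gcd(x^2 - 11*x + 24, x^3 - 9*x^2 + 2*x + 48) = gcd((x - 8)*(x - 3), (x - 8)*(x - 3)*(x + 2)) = x^2 - 11*x + 24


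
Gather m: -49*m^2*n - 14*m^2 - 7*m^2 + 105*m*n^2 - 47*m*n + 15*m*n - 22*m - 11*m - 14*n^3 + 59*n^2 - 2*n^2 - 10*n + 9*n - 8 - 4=m^2*(-49*n - 21) + m*(105*n^2 - 32*n - 33) - 14*n^3 + 57*n^2 - n - 12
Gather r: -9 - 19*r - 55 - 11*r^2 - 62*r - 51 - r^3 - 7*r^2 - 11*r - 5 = -r^3 - 18*r^2 - 92*r - 120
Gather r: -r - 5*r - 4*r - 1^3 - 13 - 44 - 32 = -10*r - 90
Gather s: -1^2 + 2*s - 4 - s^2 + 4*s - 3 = -s^2 + 6*s - 8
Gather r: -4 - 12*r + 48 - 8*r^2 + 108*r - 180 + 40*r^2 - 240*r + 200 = 32*r^2 - 144*r + 64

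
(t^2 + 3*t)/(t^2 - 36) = t*(t + 3)/(t^2 - 36)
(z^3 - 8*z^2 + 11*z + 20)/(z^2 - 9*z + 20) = z + 1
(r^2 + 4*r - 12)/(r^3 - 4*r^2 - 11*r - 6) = (-r^2 - 4*r + 12)/(-r^3 + 4*r^2 + 11*r + 6)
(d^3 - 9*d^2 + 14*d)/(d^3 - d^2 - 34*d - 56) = d*(d - 2)/(d^2 + 6*d + 8)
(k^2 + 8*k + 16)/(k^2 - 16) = (k + 4)/(k - 4)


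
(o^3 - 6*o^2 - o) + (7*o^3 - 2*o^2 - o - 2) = 8*o^3 - 8*o^2 - 2*o - 2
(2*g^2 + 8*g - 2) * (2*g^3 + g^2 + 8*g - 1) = 4*g^5 + 18*g^4 + 20*g^3 + 60*g^2 - 24*g + 2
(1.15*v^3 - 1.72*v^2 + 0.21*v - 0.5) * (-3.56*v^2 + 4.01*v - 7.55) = -4.094*v^5 + 10.7347*v^4 - 16.3273*v^3 + 15.6081*v^2 - 3.5905*v + 3.775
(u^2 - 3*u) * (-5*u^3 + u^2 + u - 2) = -5*u^5 + 16*u^4 - 2*u^3 - 5*u^2 + 6*u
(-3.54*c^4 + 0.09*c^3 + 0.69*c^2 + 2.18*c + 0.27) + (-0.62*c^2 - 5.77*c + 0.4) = -3.54*c^4 + 0.09*c^3 + 0.07*c^2 - 3.59*c + 0.67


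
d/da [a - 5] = 1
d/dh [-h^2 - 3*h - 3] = -2*h - 3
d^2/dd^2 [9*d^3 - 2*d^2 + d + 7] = 54*d - 4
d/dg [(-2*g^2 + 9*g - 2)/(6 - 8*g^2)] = (36*g^2 - 28*g + 27)/(2*(16*g^4 - 24*g^2 + 9))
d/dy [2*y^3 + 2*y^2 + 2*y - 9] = 6*y^2 + 4*y + 2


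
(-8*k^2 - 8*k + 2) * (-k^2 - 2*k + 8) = 8*k^4 + 24*k^3 - 50*k^2 - 68*k + 16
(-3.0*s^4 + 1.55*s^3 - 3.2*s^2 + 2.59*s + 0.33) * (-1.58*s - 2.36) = 4.74*s^5 + 4.631*s^4 + 1.398*s^3 + 3.4598*s^2 - 6.6338*s - 0.7788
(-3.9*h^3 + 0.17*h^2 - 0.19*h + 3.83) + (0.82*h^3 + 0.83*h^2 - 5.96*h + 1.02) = -3.08*h^3 + 1.0*h^2 - 6.15*h + 4.85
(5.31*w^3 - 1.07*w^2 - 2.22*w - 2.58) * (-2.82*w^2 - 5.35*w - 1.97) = -14.9742*w^5 - 25.3911*w^4 + 1.5242*w^3 + 21.2605*w^2 + 18.1764*w + 5.0826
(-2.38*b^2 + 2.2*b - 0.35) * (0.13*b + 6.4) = -0.3094*b^3 - 14.946*b^2 + 14.0345*b - 2.24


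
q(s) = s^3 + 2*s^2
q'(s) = 3*s^2 + 4*s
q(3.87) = 87.91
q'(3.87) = 60.41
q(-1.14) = 1.12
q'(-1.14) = -0.66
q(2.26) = 21.76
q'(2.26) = 24.36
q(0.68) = 1.24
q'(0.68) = 4.11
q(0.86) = 2.12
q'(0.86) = 5.66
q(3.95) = 92.83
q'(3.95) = 62.61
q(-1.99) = 0.04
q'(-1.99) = 3.92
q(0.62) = 1.01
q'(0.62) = 3.63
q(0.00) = 0.00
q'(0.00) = 0.00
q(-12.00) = -1440.00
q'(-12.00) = 384.00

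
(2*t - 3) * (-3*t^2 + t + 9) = -6*t^3 + 11*t^2 + 15*t - 27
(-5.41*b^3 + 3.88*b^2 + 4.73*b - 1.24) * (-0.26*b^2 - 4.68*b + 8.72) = 1.4066*b^5 + 24.31*b^4 - 66.5634*b^3 + 12.0196*b^2 + 47.0488*b - 10.8128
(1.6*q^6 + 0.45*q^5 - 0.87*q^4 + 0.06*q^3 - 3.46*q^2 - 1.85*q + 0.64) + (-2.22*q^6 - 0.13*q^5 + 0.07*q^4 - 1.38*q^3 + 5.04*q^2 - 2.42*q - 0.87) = -0.62*q^6 + 0.32*q^5 - 0.8*q^4 - 1.32*q^3 + 1.58*q^2 - 4.27*q - 0.23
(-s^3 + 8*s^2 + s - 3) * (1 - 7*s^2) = 7*s^5 - 56*s^4 - 8*s^3 + 29*s^2 + s - 3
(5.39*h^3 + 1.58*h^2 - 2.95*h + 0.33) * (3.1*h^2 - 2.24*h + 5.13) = 16.709*h^5 - 7.1756*h^4 + 14.9665*h^3 + 15.7364*h^2 - 15.8727*h + 1.6929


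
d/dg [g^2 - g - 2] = 2*g - 1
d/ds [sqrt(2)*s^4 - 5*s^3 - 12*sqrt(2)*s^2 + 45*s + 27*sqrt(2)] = 4*sqrt(2)*s^3 - 15*s^2 - 24*sqrt(2)*s + 45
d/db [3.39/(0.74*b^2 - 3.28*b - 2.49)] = (11.1192 - 5.0172*b)/(-0.74*b^2 + 3.28*b + 2.49)^2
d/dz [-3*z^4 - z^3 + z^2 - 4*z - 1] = -12*z^3 - 3*z^2 + 2*z - 4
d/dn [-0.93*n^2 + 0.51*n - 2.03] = 0.51 - 1.86*n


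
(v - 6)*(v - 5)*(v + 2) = v^3 - 9*v^2 + 8*v + 60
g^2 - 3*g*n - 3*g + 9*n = (g - 3)*(g - 3*n)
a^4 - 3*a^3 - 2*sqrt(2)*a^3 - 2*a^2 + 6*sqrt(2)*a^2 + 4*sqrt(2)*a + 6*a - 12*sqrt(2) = (a - 3)*(a - 2*sqrt(2))*(a - sqrt(2))*(a + sqrt(2))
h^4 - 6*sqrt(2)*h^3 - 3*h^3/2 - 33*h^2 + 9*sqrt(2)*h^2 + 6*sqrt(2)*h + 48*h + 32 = (h - 2)*(h + 1/2)*(h - 8*sqrt(2))*(h + 2*sqrt(2))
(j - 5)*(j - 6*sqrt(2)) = j^2 - 6*sqrt(2)*j - 5*j + 30*sqrt(2)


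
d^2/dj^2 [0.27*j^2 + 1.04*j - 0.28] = 0.540000000000000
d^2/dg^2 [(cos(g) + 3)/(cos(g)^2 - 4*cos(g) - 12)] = (-16*(1 - cos(g)^2)^2 - cos(g)^5 - 34*cos(g)^3 - 158*cos(g)^2 + 88)/((cos(g) - 6)^3*(cos(g) + 2)^3)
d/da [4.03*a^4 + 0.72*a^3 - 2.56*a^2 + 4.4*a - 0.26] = 16.12*a^3 + 2.16*a^2 - 5.12*a + 4.4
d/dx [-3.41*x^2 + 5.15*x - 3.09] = 5.15 - 6.82*x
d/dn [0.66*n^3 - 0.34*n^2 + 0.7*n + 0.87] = 1.98*n^2 - 0.68*n + 0.7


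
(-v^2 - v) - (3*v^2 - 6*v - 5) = -4*v^2 + 5*v + 5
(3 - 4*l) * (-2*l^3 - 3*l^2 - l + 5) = 8*l^4 + 6*l^3 - 5*l^2 - 23*l + 15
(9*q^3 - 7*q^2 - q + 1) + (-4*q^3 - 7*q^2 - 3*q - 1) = 5*q^3 - 14*q^2 - 4*q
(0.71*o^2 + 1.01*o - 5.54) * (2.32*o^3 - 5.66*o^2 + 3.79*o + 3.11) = 1.6472*o^5 - 1.6754*o^4 - 15.8785*o^3 + 37.3924*o^2 - 17.8555*o - 17.2294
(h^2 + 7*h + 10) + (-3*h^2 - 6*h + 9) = -2*h^2 + h + 19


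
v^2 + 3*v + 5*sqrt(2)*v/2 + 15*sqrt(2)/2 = (v + 3)*(v + 5*sqrt(2)/2)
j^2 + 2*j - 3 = (j - 1)*(j + 3)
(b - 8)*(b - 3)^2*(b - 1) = b^4 - 15*b^3 + 71*b^2 - 129*b + 72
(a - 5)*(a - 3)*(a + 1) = a^3 - 7*a^2 + 7*a + 15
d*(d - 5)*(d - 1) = d^3 - 6*d^2 + 5*d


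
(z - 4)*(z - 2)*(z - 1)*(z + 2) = z^4 - 5*z^3 + 20*z - 16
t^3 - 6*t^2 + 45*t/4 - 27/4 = (t - 3)*(t - 3/2)^2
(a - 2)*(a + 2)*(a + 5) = a^3 + 5*a^2 - 4*a - 20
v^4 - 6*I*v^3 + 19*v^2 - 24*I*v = v*(v - 8*I)*(v - I)*(v + 3*I)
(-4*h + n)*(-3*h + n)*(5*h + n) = 60*h^3 - 23*h^2*n - 2*h*n^2 + n^3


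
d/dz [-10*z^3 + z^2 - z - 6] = -30*z^2 + 2*z - 1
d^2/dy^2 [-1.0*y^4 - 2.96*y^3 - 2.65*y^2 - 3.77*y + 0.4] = -12.0*y^2 - 17.76*y - 5.3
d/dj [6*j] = 6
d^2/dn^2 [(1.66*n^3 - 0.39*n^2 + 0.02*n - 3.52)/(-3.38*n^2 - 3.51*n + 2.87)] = (-5.6843418860808e-14*n^5 - 8.5265128291212e-14*n^4 - 82.819464*n^3 + 364.316784*n^2 + 167.35986*n + 161.047562)/(38.614472*n^6 + 120.298932*n^5 + 26.56173*n^4 - 161.051085*n^3 - 22.553895*n^2 + 86.734557*n - 23.639903)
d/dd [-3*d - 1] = -3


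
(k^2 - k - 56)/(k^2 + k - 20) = (k^2 - k - 56)/(k^2 + k - 20)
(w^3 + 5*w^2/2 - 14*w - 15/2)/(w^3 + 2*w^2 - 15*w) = (w + 1/2)/w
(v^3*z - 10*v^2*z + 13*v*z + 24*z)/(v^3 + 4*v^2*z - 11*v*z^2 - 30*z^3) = z*(v^3 - 10*v^2 + 13*v + 24)/(v^3 + 4*v^2*z - 11*v*z^2 - 30*z^3)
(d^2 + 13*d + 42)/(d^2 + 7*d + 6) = (d + 7)/(d + 1)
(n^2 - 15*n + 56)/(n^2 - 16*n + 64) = (n - 7)/(n - 8)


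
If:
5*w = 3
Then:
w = 3/5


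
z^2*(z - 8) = z^3 - 8*z^2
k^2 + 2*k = k*(k + 2)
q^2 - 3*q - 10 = (q - 5)*(q + 2)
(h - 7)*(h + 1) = h^2 - 6*h - 7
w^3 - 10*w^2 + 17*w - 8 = (w - 8)*(w - 1)^2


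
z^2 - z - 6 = (z - 3)*(z + 2)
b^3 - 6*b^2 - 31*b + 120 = (b - 8)*(b - 3)*(b + 5)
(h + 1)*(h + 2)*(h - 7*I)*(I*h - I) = I*h^4 + 7*h^3 + 2*I*h^3 + 14*h^2 - I*h^2 - 7*h - 2*I*h - 14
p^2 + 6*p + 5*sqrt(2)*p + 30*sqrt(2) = (p + 6)*(p + 5*sqrt(2))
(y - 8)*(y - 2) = y^2 - 10*y + 16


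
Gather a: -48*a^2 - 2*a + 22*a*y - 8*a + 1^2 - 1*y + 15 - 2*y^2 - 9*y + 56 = -48*a^2 + a*(22*y - 10) - 2*y^2 - 10*y + 72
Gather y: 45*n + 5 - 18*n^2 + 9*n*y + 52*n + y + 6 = -18*n^2 + 97*n + y*(9*n + 1) + 11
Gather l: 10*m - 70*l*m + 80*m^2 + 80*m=-70*l*m + 80*m^2 + 90*m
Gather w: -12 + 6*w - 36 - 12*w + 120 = 72 - 6*w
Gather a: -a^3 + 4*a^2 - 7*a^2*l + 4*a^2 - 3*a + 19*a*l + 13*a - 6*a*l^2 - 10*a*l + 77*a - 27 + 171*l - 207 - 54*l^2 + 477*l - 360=-a^3 + a^2*(8 - 7*l) + a*(-6*l^2 + 9*l + 87) - 54*l^2 + 648*l - 594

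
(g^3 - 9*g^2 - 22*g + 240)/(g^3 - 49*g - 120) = (g - 6)/(g + 3)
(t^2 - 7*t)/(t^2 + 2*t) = (t - 7)/(t + 2)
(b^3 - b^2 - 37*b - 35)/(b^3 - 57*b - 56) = (b^2 - 2*b - 35)/(b^2 - b - 56)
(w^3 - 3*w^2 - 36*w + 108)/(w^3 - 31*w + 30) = (w^2 - 9*w + 18)/(w^2 - 6*w + 5)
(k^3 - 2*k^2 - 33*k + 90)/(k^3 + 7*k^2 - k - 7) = (k^3 - 2*k^2 - 33*k + 90)/(k^3 + 7*k^2 - k - 7)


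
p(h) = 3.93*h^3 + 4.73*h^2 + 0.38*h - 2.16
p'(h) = 11.79*h^2 + 9.46*h + 0.38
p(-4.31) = -230.58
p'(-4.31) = 178.62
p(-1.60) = -6.76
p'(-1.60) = 15.43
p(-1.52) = -5.61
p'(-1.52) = 13.24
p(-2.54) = -37.01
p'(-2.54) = 52.42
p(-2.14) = -19.83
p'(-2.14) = 34.13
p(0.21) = -1.84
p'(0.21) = 2.89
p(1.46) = 20.71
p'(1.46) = 39.32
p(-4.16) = -204.81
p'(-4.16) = 165.06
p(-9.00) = -2487.42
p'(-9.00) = 870.23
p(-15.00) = -12207.36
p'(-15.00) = 2511.23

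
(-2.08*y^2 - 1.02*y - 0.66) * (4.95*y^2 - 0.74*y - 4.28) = -10.296*y^4 - 3.5098*y^3 + 6.3902*y^2 + 4.854*y + 2.8248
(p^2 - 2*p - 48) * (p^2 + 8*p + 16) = p^4 + 6*p^3 - 48*p^2 - 416*p - 768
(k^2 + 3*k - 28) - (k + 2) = k^2 + 2*k - 30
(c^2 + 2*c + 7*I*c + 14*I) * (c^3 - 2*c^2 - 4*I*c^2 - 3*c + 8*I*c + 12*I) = c^5 + 3*I*c^4 + 21*c^3 - 6*c^2 - 21*I*c^2 - 196*c - 18*I*c - 168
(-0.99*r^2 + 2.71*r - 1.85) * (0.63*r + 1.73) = -0.6237*r^3 - 0.00539999999999985*r^2 + 3.5228*r - 3.2005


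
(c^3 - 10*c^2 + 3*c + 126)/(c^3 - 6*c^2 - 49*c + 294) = (c + 3)/(c + 7)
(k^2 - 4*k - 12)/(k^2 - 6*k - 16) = (k - 6)/(k - 8)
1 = 1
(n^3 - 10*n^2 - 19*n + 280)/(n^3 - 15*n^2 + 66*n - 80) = (n^2 - 2*n - 35)/(n^2 - 7*n + 10)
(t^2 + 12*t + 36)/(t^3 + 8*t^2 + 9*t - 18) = (t + 6)/(t^2 + 2*t - 3)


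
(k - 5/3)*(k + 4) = k^2 + 7*k/3 - 20/3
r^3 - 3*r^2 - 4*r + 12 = (r - 3)*(r - 2)*(r + 2)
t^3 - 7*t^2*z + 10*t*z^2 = t*(t - 5*z)*(t - 2*z)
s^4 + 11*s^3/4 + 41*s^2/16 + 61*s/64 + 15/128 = (s + 1/4)*(s + 1/2)*(s + 3/4)*(s + 5/4)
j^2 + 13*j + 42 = (j + 6)*(j + 7)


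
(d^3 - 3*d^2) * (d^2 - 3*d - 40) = d^5 - 6*d^4 - 31*d^3 + 120*d^2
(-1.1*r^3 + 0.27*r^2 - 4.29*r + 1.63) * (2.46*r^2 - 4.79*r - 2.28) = -2.706*r^5 + 5.9332*r^4 - 9.3387*r^3 + 23.9433*r^2 + 1.9735*r - 3.7164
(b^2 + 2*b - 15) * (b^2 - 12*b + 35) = b^4 - 10*b^3 - 4*b^2 + 250*b - 525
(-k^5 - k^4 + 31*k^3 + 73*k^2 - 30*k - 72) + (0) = -k^5 - k^4 + 31*k^3 + 73*k^2 - 30*k - 72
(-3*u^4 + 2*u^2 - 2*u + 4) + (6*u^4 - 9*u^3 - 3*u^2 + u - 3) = 3*u^4 - 9*u^3 - u^2 - u + 1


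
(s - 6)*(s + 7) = s^2 + s - 42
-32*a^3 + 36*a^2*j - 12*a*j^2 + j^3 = (-8*a + j)*(-2*a + j)^2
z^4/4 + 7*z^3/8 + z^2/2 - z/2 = z*(z/4 + 1/2)*(z - 1/2)*(z + 2)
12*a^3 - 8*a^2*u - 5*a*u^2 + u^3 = (-6*a + u)*(-a + u)*(2*a + u)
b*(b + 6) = b^2 + 6*b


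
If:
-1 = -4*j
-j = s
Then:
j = 1/4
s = -1/4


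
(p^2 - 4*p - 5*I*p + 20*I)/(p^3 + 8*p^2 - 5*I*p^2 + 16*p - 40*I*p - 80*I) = (p - 4)/(p^2 + 8*p + 16)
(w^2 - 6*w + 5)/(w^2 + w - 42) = (w^2 - 6*w + 5)/(w^2 + w - 42)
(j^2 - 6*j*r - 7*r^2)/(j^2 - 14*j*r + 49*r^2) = (-j - r)/(-j + 7*r)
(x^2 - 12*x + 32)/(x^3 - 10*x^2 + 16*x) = (x - 4)/(x*(x - 2))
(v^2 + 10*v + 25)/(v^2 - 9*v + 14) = (v^2 + 10*v + 25)/(v^2 - 9*v + 14)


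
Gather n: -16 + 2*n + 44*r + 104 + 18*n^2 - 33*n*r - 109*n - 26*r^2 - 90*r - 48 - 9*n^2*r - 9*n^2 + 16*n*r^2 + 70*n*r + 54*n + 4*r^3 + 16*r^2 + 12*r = n^2*(9 - 9*r) + n*(16*r^2 + 37*r - 53) + 4*r^3 - 10*r^2 - 34*r + 40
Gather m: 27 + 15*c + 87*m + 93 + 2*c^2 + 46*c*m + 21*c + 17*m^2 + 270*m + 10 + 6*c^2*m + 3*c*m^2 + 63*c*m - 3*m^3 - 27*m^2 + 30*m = 2*c^2 + 36*c - 3*m^3 + m^2*(3*c - 10) + m*(6*c^2 + 109*c + 387) + 130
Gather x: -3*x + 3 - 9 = -3*x - 6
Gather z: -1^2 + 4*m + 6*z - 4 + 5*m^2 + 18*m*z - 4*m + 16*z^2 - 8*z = 5*m^2 + 16*z^2 + z*(18*m - 2) - 5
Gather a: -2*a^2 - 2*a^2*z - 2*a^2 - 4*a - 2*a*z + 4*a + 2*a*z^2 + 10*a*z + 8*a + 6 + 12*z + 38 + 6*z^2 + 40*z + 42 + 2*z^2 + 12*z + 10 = a^2*(-2*z - 4) + a*(2*z^2 + 8*z + 8) + 8*z^2 + 64*z + 96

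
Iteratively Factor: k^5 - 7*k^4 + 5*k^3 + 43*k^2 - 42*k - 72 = (k + 1)*(k^4 - 8*k^3 + 13*k^2 + 30*k - 72) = (k - 4)*(k + 1)*(k^3 - 4*k^2 - 3*k + 18) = (k - 4)*(k + 1)*(k + 2)*(k^2 - 6*k + 9) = (k - 4)*(k - 3)*(k + 1)*(k + 2)*(k - 3)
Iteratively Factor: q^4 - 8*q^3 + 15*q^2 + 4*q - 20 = (q - 5)*(q^3 - 3*q^2 + 4) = (q - 5)*(q - 2)*(q^2 - q - 2) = (q - 5)*(q - 2)^2*(q + 1)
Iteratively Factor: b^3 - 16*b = (b)*(b^2 - 16) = b*(b + 4)*(b - 4)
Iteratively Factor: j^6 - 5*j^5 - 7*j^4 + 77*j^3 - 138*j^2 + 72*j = (j - 2)*(j^5 - 3*j^4 - 13*j^3 + 51*j^2 - 36*j) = (j - 3)*(j - 2)*(j^4 - 13*j^2 + 12*j) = (j - 3)^2*(j - 2)*(j^3 + 3*j^2 - 4*j) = (j - 3)^2*(j - 2)*(j - 1)*(j^2 + 4*j) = (j - 3)^2*(j - 2)*(j - 1)*(j + 4)*(j)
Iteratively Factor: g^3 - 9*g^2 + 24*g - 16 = (g - 1)*(g^2 - 8*g + 16) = (g - 4)*(g - 1)*(g - 4)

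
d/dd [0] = 0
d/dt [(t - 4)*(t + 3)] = 2*t - 1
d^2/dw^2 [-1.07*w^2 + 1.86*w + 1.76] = -2.14000000000000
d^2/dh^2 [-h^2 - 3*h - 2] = -2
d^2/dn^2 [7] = 0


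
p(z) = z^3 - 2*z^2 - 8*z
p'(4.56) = 36.14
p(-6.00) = -240.00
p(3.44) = -10.48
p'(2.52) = 0.97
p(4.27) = 7.23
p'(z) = 3*z^2 - 4*z - 8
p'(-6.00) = 124.00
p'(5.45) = 59.31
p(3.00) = -15.00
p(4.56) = 16.75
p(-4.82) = -119.88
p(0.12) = -0.99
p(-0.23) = 1.72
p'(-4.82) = 80.98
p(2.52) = -16.86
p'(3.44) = 13.74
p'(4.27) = 29.62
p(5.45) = 58.87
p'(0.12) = -8.44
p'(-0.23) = -6.92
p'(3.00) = 7.00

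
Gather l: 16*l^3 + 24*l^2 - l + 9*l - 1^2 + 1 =16*l^3 + 24*l^2 + 8*l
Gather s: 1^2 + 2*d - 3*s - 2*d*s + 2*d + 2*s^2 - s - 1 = 4*d + 2*s^2 + s*(-2*d - 4)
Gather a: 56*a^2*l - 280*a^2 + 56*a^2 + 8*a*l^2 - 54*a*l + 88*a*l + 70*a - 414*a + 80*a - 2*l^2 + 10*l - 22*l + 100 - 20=a^2*(56*l - 224) + a*(8*l^2 + 34*l - 264) - 2*l^2 - 12*l + 80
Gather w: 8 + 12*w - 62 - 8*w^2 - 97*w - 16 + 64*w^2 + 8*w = 56*w^2 - 77*w - 70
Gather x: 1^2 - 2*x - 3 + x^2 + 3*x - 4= x^2 + x - 6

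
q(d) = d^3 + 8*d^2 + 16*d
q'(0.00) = 16.00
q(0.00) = 0.00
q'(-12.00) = 256.00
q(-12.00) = -768.00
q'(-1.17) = 1.39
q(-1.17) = -9.37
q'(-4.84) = 8.84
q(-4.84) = -3.42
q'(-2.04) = -4.16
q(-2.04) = -7.84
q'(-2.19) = -4.65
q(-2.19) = -7.17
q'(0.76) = 29.89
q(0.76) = 17.22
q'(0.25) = 20.19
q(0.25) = 4.52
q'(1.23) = 40.22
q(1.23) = 33.64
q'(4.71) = 157.91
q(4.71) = 357.32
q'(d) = 3*d^2 + 16*d + 16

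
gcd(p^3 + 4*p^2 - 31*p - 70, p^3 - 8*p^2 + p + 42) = p + 2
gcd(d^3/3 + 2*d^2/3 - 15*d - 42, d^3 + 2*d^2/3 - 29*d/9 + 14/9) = 1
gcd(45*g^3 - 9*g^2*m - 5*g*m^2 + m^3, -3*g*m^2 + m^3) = 3*g - m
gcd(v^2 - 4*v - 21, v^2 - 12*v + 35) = v - 7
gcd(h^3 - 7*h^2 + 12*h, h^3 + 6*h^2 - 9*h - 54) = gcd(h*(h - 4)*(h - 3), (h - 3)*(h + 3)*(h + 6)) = h - 3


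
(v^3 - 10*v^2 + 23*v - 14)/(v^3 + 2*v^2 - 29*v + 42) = (v^2 - 8*v + 7)/(v^2 + 4*v - 21)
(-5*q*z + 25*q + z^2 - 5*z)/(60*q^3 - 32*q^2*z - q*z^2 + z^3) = (z - 5)/(-12*q^2 + 4*q*z + z^2)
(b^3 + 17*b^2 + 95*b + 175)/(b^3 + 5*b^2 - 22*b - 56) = (b^2 + 10*b + 25)/(b^2 - 2*b - 8)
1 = 1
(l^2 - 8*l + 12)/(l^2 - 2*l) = (l - 6)/l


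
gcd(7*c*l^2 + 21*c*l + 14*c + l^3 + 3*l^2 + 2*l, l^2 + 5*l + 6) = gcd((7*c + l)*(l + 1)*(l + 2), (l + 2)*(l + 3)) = l + 2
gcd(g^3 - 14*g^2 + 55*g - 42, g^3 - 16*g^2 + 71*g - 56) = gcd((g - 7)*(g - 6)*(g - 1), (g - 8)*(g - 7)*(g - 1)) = g^2 - 8*g + 7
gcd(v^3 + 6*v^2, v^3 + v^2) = v^2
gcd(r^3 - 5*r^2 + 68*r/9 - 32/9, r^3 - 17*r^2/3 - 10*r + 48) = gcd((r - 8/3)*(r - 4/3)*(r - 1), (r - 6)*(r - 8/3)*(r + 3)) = r - 8/3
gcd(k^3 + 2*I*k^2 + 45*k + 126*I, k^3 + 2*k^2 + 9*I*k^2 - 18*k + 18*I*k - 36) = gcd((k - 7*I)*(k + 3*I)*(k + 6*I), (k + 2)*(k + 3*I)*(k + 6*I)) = k^2 + 9*I*k - 18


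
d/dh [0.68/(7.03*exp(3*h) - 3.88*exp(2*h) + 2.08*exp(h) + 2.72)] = (-14.3412*exp(2*h) + 5.2768*exp(h) - 1.4144)*exp(h)/(7.03*exp(3*h) - 3.88*exp(2*h) + 2.08*exp(h) + 2.72)^2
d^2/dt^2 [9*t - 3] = 0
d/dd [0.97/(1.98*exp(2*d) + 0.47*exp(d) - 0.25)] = (-3.8412*exp(d) - 0.4559)*exp(d)/(1.98*exp(2*d) + 0.47*exp(d) - 0.25)^2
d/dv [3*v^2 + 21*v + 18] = 6*v + 21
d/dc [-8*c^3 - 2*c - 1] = -24*c^2 - 2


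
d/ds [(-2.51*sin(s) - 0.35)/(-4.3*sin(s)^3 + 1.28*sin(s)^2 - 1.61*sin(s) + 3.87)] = (-21.586*sin(s)^3 - 1.3022*sin(s)^2 + 0.896*sin(s) - 10.2772)*cos(s)/(18.49*sin(s)^6 - 11.008*sin(s)^5 + 15.4844*sin(s)^4 - 37.4036*sin(s)^3 + 12.4993*sin(s)^2 - 12.4614*sin(s) + 14.9769)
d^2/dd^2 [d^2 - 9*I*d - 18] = 2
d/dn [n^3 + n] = 3*n^2 + 1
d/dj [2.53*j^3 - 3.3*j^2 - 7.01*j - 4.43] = 7.59*j^2 - 6.6*j - 7.01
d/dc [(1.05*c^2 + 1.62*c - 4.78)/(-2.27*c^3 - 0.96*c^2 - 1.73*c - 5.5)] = (2.3835*c^4 + 7.3548*c^3 - 32.8131*c^2 - 20.7276*c - 17.1794)/(5.1529*c^6 + 4.3584*c^5 + 8.7758*c^4 + 28.2916*c^3 + 13.5529*c^2 + 19.03*c + 30.25)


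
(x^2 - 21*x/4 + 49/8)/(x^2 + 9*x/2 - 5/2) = (8*x^2 - 42*x + 49)/(4*(2*x^2 + 9*x - 5))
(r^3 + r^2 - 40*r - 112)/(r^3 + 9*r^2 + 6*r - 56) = (r^2 - 3*r - 28)/(r^2 + 5*r - 14)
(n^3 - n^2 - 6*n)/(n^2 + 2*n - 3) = n*(n^2 - n - 6)/(n^2 + 2*n - 3)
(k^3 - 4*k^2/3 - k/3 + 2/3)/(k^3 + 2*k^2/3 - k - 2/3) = (k - 1)/(k + 1)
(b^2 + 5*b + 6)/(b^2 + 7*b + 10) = (b + 3)/(b + 5)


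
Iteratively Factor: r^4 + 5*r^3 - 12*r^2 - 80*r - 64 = (r + 4)*(r^3 + r^2 - 16*r - 16) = (r + 4)^2*(r^2 - 3*r - 4) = (r - 4)*(r + 4)^2*(r + 1)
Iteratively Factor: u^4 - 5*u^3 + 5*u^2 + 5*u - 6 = (u - 2)*(u^3 - 3*u^2 - u + 3) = (u - 2)*(u + 1)*(u^2 - 4*u + 3) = (u - 2)*(u - 1)*(u + 1)*(u - 3)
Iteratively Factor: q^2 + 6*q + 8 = (q + 2)*(q + 4)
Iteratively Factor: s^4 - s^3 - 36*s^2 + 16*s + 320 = (s - 4)*(s^3 + 3*s^2 - 24*s - 80) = (s - 4)*(s + 4)*(s^2 - s - 20) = (s - 5)*(s - 4)*(s + 4)*(s + 4)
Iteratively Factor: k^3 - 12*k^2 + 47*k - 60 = (k - 3)*(k^2 - 9*k + 20) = (k - 5)*(k - 3)*(k - 4)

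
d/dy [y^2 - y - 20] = 2*y - 1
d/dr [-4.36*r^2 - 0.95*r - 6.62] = -8.72*r - 0.95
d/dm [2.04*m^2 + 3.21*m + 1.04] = 4.08*m + 3.21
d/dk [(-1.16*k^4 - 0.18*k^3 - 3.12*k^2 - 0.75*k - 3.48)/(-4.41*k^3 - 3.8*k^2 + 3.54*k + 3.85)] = (5.1156*k^6 + 8.816*k^5 - 25.3944*k^4 - 25.7534*k^3 - 62.0142*k^2 - 50.472*k + 9.4317)/(19.4481*k^6 + 33.516*k^5 - 16.7828*k^4 - 60.861*k^3 - 16.7284*k^2 + 27.258*k + 14.8225)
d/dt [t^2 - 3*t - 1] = 2*t - 3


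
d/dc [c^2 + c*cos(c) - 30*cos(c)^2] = -c*sin(c) + 2*c + 30*sin(2*c) + cos(c)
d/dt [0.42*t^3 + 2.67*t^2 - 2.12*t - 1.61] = 1.26*t^2 + 5.34*t - 2.12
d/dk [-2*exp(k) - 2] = -2*exp(k)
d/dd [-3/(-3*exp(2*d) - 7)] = -18*exp(2*d)/(3*exp(2*d) + 7)^2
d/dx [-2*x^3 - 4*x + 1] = -6*x^2 - 4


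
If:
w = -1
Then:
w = -1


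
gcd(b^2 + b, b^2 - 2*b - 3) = b + 1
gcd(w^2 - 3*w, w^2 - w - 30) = 1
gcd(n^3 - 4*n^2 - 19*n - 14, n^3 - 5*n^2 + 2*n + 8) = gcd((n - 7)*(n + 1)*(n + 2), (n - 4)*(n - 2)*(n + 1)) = n + 1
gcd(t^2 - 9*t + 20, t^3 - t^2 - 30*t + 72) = t - 4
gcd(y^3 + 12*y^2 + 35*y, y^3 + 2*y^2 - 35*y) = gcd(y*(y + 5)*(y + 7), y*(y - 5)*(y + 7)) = y^2 + 7*y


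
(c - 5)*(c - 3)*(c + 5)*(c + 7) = c^4 + 4*c^3 - 46*c^2 - 100*c + 525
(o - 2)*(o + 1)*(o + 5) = o^3 + 4*o^2 - 7*o - 10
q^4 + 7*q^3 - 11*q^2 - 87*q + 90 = (q - 3)*(q - 1)*(q + 5)*(q + 6)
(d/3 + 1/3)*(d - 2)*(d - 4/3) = d^3/3 - 7*d^2/9 - 2*d/9 + 8/9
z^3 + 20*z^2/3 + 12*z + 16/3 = (z + 2/3)*(z + 2)*(z + 4)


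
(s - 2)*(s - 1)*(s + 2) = s^3 - s^2 - 4*s + 4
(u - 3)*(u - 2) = u^2 - 5*u + 6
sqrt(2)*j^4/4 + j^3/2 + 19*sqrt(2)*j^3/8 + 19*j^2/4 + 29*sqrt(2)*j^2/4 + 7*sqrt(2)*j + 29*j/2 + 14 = (j/2 + 1)*(j + 7/2)*(j + 4)*(sqrt(2)*j/2 + 1)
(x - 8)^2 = x^2 - 16*x + 64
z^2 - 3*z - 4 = (z - 4)*(z + 1)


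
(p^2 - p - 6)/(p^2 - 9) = (p + 2)/(p + 3)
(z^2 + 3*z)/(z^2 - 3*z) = (z + 3)/(z - 3)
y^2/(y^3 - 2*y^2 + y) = y/(y^2 - 2*y + 1)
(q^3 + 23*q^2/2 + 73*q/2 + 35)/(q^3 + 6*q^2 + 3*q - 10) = (2*q^2 + 19*q + 35)/(2*(q^2 + 4*q - 5))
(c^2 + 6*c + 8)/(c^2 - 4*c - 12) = (c + 4)/(c - 6)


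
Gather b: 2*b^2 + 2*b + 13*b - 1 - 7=2*b^2 + 15*b - 8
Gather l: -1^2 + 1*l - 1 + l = 2*l - 2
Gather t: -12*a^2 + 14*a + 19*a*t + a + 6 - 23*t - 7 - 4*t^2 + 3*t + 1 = -12*a^2 + 15*a - 4*t^2 + t*(19*a - 20)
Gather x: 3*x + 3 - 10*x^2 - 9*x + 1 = -10*x^2 - 6*x + 4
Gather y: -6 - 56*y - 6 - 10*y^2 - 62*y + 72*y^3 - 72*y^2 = 72*y^3 - 82*y^2 - 118*y - 12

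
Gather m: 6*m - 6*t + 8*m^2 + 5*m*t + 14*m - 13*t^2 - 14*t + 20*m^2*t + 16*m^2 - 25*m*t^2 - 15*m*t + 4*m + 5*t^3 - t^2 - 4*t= m^2*(20*t + 24) + m*(-25*t^2 - 10*t + 24) + 5*t^3 - 14*t^2 - 24*t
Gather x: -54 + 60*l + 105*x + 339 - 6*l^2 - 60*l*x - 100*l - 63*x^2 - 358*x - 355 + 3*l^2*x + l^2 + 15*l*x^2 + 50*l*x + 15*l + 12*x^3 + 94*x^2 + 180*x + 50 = -5*l^2 - 25*l + 12*x^3 + x^2*(15*l + 31) + x*(3*l^2 - 10*l - 73) - 20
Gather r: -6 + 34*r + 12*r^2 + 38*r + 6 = 12*r^2 + 72*r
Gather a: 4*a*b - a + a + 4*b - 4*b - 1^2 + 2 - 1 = 4*a*b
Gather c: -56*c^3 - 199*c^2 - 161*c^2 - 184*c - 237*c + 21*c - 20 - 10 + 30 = -56*c^3 - 360*c^2 - 400*c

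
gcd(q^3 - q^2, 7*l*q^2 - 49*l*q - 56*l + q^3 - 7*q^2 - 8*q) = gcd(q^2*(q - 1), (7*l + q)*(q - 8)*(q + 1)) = 1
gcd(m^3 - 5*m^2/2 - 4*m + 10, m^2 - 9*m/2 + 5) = m^2 - 9*m/2 + 5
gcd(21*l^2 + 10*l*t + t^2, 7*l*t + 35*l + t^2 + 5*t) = 7*l + t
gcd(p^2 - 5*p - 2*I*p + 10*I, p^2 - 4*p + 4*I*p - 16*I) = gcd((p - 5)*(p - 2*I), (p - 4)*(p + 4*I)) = 1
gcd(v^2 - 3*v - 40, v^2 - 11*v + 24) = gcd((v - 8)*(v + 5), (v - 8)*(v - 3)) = v - 8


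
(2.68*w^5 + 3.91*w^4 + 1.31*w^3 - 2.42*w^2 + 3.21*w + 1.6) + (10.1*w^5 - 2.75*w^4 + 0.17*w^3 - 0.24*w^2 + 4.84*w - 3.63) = 12.78*w^5 + 1.16*w^4 + 1.48*w^3 - 2.66*w^2 + 8.05*w - 2.03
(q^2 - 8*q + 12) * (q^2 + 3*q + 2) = q^4 - 5*q^3 - 10*q^2 + 20*q + 24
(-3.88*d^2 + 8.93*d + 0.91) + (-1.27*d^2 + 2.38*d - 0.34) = -5.15*d^2 + 11.31*d + 0.57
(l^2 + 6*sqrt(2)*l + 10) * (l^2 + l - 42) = l^4 + l^3 + 6*sqrt(2)*l^3 - 32*l^2 + 6*sqrt(2)*l^2 - 252*sqrt(2)*l + 10*l - 420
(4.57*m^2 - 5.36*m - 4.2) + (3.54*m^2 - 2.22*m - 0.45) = 8.11*m^2 - 7.58*m - 4.65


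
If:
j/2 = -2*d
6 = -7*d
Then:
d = -6/7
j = 24/7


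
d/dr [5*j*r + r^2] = 5*j + 2*r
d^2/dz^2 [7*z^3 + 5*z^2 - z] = 42*z + 10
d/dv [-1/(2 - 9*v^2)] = -18*v/(9*v^2 - 2)^2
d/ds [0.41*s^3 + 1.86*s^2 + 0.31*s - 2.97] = 1.23*s^2 + 3.72*s + 0.31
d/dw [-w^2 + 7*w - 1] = 7 - 2*w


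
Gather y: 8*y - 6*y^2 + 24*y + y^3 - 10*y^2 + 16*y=y^3 - 16*y^2 + 48*y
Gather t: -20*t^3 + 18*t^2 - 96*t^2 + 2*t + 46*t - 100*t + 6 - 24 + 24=-20*t^3 - 78*t^2 - 52*t + 6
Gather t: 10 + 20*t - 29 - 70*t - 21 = -50*t - 40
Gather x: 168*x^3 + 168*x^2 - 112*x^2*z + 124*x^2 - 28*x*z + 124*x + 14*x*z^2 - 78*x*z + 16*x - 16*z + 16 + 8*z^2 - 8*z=168*x^3 + x^2*(292 - 112*z) + x*(14*z^2 - 106*z + 140) + 8*z^2 - 24*z + 16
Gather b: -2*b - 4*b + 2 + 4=6 - 6*b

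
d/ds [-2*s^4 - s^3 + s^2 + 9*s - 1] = -8*s^3 - 3*s^2 + 2*s + 9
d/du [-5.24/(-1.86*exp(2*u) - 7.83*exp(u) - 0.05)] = (-19.4928*exp(u) - 41.0292)*exp(u)/(1.86*exp(2*u) + 7.83*exp(u) + 0.05)^2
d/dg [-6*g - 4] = -6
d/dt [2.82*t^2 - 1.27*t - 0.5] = 5.64*t - 1.27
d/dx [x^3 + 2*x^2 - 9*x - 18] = 3*x^2 + 4*x - 9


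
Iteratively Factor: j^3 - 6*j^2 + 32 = (j - 4)*(j^2 - 2*j - 8) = (j - 4)*(j + 2)*(j - 4)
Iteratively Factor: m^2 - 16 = (m - 4)*(m + 4)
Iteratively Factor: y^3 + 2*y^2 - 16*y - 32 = (y + 2)*(y^2 - 16) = (y - 4)*(y + 2)*(y + 4)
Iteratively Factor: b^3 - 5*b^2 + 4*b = (b)*(b^2 - 5*b + 4) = b*(b - 4)*(b - 1)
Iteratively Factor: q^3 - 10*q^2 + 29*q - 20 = (q - 1)*(q^2 - 9*q + 20) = (q - 5)*(q - 1)*(q - 4)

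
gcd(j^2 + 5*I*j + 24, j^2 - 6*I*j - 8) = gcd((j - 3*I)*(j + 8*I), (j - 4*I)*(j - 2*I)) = 1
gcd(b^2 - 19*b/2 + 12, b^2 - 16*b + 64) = b - 8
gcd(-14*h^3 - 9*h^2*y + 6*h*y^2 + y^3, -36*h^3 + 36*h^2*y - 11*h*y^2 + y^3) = -2*h + y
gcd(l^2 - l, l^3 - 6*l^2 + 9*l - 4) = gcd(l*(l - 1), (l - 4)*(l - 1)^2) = l - 1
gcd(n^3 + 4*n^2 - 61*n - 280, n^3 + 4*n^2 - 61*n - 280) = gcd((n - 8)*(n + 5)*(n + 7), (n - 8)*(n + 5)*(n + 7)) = n^3 + 4*n^2 - 61*n - 280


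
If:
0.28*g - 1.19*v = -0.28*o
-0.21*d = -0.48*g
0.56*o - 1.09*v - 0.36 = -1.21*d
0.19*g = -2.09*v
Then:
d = 0.39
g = 0.17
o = -0.24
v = -0.02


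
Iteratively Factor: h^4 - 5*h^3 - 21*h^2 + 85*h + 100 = (h - 5)*(h^3 - 21*h - 20) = (h - 5)*(h + 4)*(h^2 - 4*h - 5) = (h - 5)^2*(h + 4)*(h + 1)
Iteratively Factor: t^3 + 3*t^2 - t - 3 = (t + 3)*(t^2 - 1) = (t - 1)*(t + 3)*(t + 1)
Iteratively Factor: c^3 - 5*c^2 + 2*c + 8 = (c + 1)*(c^2 - 6*c + 8) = (c - 4)*(c + 1)*(c - 2)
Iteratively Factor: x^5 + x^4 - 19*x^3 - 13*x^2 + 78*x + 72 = (x + 2)*(x^4 - x^3 - 17*x^2 + 21*x + 36) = (x + 1)*(x + 2)*(x^3 - 2*x^2 - 15*x + 36) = (x - 3)*(x + 1)*(x + 2)*(x^2 + x - 12) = (x - 3)^2*(x + 1)*(x + 2)*(x + 4)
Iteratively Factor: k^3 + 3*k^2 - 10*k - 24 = (k - 3)*(k^2 + 6*k + 8) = (k - 3)*(k + 4)*(k + 2)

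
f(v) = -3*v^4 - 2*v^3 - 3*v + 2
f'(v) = -12*v^3 - 6*v^2 - 3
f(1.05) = -7.11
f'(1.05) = -23.51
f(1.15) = -9.74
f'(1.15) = -29.19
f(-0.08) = 2.24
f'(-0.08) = -3.03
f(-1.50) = -1.94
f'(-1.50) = 24.00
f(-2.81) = -132.24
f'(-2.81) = 215.88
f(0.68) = -1.31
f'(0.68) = -9.55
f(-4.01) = -632.72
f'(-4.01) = 674.29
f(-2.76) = -121.75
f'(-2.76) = 203.59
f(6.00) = -4336.00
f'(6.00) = -2811.00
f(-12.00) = -58714.00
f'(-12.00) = 19869.00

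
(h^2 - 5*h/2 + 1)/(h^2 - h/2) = (h - 2)/h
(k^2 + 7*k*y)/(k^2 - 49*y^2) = k/(k - 7*y)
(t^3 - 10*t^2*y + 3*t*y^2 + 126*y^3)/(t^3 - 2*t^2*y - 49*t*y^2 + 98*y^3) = (-t^2 + 3*t*y + 18*y^2)/(-t^2 - 5*t*y + 14*y^2)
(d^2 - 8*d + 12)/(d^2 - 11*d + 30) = (d - 2)/(d - 5)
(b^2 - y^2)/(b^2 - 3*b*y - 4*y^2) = (-b + y)/(-b + 4*y)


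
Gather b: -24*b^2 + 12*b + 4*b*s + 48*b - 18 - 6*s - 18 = -24*b^2 + b*(4*s + 60) - 6*s - 36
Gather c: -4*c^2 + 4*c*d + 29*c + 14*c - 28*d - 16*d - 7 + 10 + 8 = -4*c^2 + c*(4*d + 43) - 44*d + 11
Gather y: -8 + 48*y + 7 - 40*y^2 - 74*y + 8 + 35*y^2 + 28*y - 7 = -5*y^2 + 2*y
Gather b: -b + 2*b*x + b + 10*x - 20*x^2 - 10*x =2*b*x - 20*x^2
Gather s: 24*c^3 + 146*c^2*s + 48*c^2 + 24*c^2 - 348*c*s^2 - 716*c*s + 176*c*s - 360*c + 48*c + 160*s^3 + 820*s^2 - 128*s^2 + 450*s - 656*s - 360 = 24*c^3 + 72*c^2 - 312*c + 160*s^3 + s^2*(692 - 348*c) + s*(146*c^2 - 540*c - 206) - 360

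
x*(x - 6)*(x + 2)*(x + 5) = x^4 + x^3 - 32*x^2 - 60*x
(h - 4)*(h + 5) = h^2 + h - 20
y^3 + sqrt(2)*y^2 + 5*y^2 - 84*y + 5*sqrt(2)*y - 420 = (y + 5)*(y - 6*sqrt(2))*(y + 7*sqrt(2))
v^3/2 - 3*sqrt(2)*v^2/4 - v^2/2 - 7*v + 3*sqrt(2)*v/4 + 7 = (v/2 + sqrt(2))*(v - 1)*(v - 7*sqrt(2)/2)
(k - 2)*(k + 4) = k^2 + 2*k - 8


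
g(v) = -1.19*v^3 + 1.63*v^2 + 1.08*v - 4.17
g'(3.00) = -21.27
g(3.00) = -18.39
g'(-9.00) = -317.43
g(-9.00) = 985.65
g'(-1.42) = -10.75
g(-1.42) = 0.99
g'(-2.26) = -24.52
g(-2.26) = 15.45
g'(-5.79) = -137.48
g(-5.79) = 275.21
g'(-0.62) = -2.31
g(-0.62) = -3.93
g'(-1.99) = -19.54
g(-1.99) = 9.51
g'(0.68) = 1.65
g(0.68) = -3.06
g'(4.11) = -45.83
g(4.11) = -54.81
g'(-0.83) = -4.09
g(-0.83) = -3.26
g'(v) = -3.57*v^2 + 3.26*v + 1.08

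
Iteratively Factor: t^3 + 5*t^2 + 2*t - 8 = (t + 2)*(t^2 + 3*t - 4) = (t + 2)*(t + 4)*(t - 1)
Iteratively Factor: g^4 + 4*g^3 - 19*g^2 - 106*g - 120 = (g + 4)*(g^3 - 19*g - 30) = (g - 5)*(g + 4)*(g^2 + 5*g + 6) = (g - 5)*(g + 3)*(g + 4)*(g + 2)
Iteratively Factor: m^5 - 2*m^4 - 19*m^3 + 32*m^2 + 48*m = (m + 4)*(m^4 - 6*m^3 + 5*m^2 + 12*m) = (m - 4)*(m + 4)*(m^3 - 2*m^2 - 3*m) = m*(m - 4)*(m + 4)*(m^2 - 2*m - 3) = m*(m - 4)*(m - 3)*(m + 4)*(m + 1)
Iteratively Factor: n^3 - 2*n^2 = (n)*(n^2 - 2*n) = n*(n - 2)*(n)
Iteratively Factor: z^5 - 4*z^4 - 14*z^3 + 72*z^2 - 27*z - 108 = (z - 3)*(z^4 - z^3 - 17*z^2 + 21*z + 36) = (z - 3)*(z + 4)*(z^3 - 5*z^2 + 3*z + 9) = (z - 3)^2*(z + 4)*(z^2 - 2*z - 3) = (z - 3)^2*(z + 1)*(z + 4)*(z - 3)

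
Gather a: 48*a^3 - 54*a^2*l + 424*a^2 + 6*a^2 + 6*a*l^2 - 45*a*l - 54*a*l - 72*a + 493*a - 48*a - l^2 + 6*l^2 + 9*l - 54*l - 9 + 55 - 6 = 48*a^3 + a^2*(430 - 54*l) + a*(6*l^2 - 99*l + 373) + 5*l^2 - 45*l + 40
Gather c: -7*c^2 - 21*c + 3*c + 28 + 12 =-7*c^2 - 18*c + 40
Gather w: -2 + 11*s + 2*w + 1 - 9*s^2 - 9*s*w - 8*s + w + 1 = -9*s^2 + 3*s + w*(3 - 9*s)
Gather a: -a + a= 0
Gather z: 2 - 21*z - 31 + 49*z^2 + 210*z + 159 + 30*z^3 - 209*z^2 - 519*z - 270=30*z^3 - 160*z^2 - 330*z - 140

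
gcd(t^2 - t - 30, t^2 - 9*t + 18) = t - 6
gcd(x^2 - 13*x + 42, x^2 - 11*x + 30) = x - 6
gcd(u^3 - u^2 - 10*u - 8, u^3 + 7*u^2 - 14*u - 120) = u - 4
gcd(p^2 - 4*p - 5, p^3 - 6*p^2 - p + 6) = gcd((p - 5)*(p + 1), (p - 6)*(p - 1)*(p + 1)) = p + 1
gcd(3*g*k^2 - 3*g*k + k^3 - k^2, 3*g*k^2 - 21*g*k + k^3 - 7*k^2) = 3*g*k + k^2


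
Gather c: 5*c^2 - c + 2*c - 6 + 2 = 5*c^2 + c - 4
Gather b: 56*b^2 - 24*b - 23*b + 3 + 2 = 56*b^2 - 47*b + 5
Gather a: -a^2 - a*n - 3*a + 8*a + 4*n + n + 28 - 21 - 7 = -a^2 + a*(5 - n) + 5*n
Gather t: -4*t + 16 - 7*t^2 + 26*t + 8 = -7*t^2 + 22*t + 24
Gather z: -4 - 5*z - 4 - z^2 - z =-z^2 - 6*z - 8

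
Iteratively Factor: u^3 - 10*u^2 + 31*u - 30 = (u - 3)*(u^2 - 7*u + 10) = (u - 5)*(u - 3)*(u - 2)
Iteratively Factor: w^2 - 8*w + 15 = (w - 5)*(w - 3)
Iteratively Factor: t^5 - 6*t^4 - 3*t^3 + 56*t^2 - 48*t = (t - 4)*(t^4 - 2*t^3 - 11*t^2 + 12*t) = t*(t - 4)*(t^3 - 2*t^2 - 11*t + 12) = t*(t - 4)*(t - 1)*(t^2 - t - 12) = t*(t - 4)*(t - 1)*(t + 3)*(t - 4)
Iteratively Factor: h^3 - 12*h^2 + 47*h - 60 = (h - 5)*(h^2 - 7*h + 12) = (h - 5)*(h - 3)*(h - 4)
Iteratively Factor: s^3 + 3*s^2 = (s)*(s^2 + 3*s) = s*(s + 3)*(s)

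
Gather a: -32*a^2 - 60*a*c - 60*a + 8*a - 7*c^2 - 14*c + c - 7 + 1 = -32*a^2 + a*(-60*c - 52) - 7*c^2 - 13*c - 6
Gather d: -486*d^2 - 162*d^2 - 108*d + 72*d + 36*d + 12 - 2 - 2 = 8 - 648*d^2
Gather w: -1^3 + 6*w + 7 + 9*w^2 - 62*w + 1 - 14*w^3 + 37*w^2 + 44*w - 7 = -14*w^3 + 46*w^2 - 12*w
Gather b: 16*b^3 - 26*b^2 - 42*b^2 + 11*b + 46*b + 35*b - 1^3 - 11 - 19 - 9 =16*b^3 - 68*b^2 + 92*b - 40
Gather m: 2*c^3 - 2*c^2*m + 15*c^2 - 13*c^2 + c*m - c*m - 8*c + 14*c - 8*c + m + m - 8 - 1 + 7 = 2*c^3 + 2*c^2 - 2*c + m*(2 - 2*c^2) - 2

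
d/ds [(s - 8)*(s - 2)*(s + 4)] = 3*s^2 - 12*s - 24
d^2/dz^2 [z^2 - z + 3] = 2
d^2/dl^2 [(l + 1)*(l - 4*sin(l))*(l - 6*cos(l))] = 4*l^2*sin(l) + 6*l^2*cos(l) + 28*l*sin(l) - 48*l*sin(2*l) - 10*l*cos(l) + 6*l + 4*sin(l) - 20*cos(l) + 48*sqrt(2)*cos(2*l + pi/4) + 2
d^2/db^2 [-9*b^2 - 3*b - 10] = -18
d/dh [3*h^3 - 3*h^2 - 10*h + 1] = 9*h^2 - 6*h - 10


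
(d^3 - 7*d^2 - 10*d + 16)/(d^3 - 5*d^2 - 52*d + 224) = (d^2 + d - 2)/(d^2 + 3*d - 28)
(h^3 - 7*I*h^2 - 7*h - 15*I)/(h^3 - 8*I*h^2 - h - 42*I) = (h^2 - 4*I*h + 5)/(h^2 - 5*I*h + 14)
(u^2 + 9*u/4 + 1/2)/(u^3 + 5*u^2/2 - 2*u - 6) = (4*u + 1)/(2*(2*u^2 + u - 6))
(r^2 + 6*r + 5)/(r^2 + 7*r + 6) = (r + 5)/(r + 6)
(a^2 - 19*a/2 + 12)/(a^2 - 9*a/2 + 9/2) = (a - 8)/(a - 3)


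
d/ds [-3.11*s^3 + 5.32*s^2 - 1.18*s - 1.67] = -9.33*s^2 + 10.64*s - 1.18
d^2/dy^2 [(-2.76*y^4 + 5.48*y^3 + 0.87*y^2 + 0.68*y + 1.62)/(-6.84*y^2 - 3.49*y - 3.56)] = (258.256512*y^6 + 395.313696*y^5 + 604.94508*y^4 + 659.956159999999*y^3 - 316.411584*y^2 - 549.390288*y + 34.276892)/(320.013504*y^6 + 489.845232*y^5 + 749.60586*y^4 + 552.405925*y^3 + 390.14574*y^2 + 132.692592*y + 45.118016)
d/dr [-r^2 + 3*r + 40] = 3 - 2*r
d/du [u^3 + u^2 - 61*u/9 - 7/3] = 3*u^2 + 2*u - 61/9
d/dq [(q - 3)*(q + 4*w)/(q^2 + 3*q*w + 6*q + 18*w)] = (-(q - 3)*(q + 4*w)*(2*q + 3*w + 6) + (2*q + 4*w - 3)*(q^2 + 3*q*w + 6*q + 18*w))/(q^2 + 3*q*w + 6*q + 18*w)^2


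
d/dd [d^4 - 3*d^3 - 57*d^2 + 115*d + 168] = 4*d^3 - 9*d^2 - 114*d + 115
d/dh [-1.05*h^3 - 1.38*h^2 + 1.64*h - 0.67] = -3.15*h^2 - 2.76*h + 1.64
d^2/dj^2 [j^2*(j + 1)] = 6*j + 2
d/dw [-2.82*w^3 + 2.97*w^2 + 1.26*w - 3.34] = -8.46*w^2 + 5.94*w + 1.26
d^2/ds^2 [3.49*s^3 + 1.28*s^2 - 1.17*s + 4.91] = 20.94*s + 2.56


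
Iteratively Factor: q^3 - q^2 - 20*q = (q)*(q^2 - q - 20) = q*(q - 5)*(q + 4)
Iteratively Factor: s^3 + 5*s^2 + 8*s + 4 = (s + 2)*(s^2 + 3*s + 2) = (s + 2)^2*(s + 1)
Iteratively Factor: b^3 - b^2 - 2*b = (b - 2)*(b^2 + b) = (b - 2)*(b + 1)*(b)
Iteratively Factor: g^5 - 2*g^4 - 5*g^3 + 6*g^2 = (g)*(g^4 - 2*g^3 - 5*g^2 + 6*g) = g*(g - 3)*(g^3 + g^2 - 2*g) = g*(g - 3)*(g - 1)*(g^2 + 2*g) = g*(g - 3)*(g - 1)*(g + 2)*(g)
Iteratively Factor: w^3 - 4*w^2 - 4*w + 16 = (w - 4)*(w^2 - 4) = (w - 4)*(w + 2)*(w - 2)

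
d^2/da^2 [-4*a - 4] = 0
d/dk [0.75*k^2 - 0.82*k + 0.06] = 1.5*k - 0.82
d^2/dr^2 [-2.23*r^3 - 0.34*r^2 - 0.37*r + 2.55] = -13.38*r - 0.68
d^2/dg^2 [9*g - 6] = 0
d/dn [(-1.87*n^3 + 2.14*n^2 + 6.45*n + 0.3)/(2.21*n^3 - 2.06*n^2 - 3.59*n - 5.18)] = (-0.877200000000002*n^4 - 15.0824*n^3 + 32.6752*n^2 - 20.9344*n - 32.334)/(4.8841*n^6 - 9.1052*n^5 - 11.6242*n^4 - 8.1048*n^3 + 34.2297*n^2 + 37.1924*n + 26.8324)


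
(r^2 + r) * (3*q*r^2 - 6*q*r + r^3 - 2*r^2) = 3*q*r^4 - 3*q*r^3 - 6*q*r^2 + r^5 - r^4 - 2*r^3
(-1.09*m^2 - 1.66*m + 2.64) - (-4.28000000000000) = -1.09*m^2 - 1.66*m + 6.92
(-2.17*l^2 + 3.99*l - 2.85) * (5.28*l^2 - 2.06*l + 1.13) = -11.4576*l^4 + 25.5374*l^3 - 25.7195*l^2 + 10.3797*l - 3.2205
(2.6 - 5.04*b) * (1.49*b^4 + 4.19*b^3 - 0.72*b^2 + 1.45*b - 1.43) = -7.5096*b^5 - 17.2436*b^4 + 14.5228*b^3 - 9.18*b^2 + 10.9772*b - 3.718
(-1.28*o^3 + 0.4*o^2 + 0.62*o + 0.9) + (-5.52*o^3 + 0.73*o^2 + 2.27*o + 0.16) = -6.8*o^3 + 1.13*o^2 + 2.89*o + 1.06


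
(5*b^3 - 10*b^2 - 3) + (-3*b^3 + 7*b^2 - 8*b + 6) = 2*b^3 - 3*b^2 - 8*b + 3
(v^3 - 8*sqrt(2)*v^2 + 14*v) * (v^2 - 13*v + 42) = v^5 - 13*v^4 - 8*sqrt(2)*v^4 + 56*v^3 + 104*sqrt(2)*v^3 - 336*sqrt(2)*v^2 - 182*v^2 + 588*v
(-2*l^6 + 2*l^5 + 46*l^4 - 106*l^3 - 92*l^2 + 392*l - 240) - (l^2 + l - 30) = -2*l^6 + 2*l^5 + 46*l^4 - 106*l^3 - 93*l^2 + 391*l - 210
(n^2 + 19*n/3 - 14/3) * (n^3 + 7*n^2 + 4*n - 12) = n^5 + 40*n^4/3 + 131*n^3/3 - 58*n^2/3 - 284*n/3 + 56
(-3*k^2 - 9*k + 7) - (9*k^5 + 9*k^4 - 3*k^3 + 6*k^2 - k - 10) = -9*k^5 - 9*k^4 + 3*k^3 - 9*k^2 - 8*k + 17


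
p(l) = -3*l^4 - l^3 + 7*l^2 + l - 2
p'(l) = -12*l^3 - 3*l^2 + 14*l + 1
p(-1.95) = -13.29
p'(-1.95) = 51.27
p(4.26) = -936.02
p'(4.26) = -921.51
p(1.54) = -4.38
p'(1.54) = -28.38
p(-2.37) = -46.39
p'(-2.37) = 110.71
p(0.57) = 0.34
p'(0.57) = 5.78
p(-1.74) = -4.78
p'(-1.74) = 30.77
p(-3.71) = -426.65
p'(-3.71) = 520.55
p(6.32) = -4754.71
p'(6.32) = -3059.58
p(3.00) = -206.00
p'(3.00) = -308.00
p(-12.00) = -59486.00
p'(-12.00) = 20137.00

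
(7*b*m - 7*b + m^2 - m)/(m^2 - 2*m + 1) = (7*b + m)/(m - 1)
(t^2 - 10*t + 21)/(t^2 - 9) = (t - 7)/(t + 3)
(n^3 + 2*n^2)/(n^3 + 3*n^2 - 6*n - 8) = n^2*(n + 2)/(n^3 + 3*n^2 - 6*n - 8)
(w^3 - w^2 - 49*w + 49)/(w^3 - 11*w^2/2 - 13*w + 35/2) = 2*(w + 7)/(2*w + 5)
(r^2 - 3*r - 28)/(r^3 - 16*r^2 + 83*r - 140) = (r + 4)/(r^2 - 9*r + 20)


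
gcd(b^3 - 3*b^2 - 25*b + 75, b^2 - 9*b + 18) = b - 3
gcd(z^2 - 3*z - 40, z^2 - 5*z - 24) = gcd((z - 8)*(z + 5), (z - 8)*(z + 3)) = z - 8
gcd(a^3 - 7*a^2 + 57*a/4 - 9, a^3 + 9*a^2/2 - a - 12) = a - 3/2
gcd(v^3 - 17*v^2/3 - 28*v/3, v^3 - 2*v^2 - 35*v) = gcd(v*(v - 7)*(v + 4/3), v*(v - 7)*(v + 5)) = v^2 - 7*v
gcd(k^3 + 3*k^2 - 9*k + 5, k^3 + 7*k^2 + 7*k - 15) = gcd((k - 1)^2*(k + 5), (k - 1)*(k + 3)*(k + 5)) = k^2 + 4*k - 5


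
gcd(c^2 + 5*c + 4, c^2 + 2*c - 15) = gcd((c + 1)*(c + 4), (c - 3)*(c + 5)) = 1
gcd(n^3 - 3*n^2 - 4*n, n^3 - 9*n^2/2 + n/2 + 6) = n^2 - 3*n - 4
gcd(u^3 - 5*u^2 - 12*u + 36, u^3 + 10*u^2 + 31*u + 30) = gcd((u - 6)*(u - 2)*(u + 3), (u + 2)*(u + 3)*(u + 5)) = u + 3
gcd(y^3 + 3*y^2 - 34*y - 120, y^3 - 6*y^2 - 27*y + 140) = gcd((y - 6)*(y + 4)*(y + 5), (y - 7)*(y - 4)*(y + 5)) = y + 5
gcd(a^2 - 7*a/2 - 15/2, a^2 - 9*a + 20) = a - 5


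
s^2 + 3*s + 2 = (s + 1)*(s + 2)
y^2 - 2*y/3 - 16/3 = (y - 8/3)*(y + 2)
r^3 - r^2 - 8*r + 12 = (r - 2)^2*(r + 3)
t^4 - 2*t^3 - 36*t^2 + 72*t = t*(t - 6)*(t - 2)*(t + 6)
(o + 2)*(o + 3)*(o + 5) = o^3 + 10*o^2 + 31*o + 30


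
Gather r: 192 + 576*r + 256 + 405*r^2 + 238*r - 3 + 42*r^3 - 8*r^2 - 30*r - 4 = 42*r^3 + 397*r^2 + 784*r + 441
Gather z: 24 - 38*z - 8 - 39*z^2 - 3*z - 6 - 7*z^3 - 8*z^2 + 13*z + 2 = -7*z^3 - 47*z^2 - 28*z + 12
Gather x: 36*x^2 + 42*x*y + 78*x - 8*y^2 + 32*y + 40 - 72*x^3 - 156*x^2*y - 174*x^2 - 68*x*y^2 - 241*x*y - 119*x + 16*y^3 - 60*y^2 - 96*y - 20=-72*x^3 + x^2*(-156*y - 138) + x*(-68*y^2 - 199*y - 41) + 16*y^3 - 68*y^2 - 64*y + 20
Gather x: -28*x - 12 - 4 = -28*x - 16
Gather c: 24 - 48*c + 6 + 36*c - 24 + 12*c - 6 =0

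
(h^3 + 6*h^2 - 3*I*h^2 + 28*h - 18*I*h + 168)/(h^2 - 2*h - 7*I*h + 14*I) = (h^2 + h*(6 + 4*I) + 24*I)/(h - 2)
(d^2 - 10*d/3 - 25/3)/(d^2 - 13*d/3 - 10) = (d - 5)/(d - 6)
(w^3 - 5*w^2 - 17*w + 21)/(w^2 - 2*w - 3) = (-w^3 + 5*w^2 + 17*w - 21)/(-w^2 + 2*w + 3)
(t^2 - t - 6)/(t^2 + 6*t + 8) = (t - 3)/(t + 4)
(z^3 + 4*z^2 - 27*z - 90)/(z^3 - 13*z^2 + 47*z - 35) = (z^2 + 9*z + 18)/(z^2 - 8*z + 7)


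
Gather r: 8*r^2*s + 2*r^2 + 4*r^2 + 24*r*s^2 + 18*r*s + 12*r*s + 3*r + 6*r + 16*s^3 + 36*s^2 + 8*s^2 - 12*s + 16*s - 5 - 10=r^2*(8*s + 6) + r*(24*s^2 + 30*s + 9) + 16*s^3 + 44*s^2 + 4*s - 15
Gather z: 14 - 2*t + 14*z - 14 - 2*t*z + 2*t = z*(14 - 2*t)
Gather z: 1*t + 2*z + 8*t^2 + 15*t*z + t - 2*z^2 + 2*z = 8*t^2 + 2*t - 2*z^2 + z*(15*t + 4)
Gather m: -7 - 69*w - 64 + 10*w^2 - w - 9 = 10*w^2 - 70*w - 80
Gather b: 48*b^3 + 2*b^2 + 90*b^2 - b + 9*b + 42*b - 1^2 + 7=48*b^3 + 92*b^2 + 50*b + 6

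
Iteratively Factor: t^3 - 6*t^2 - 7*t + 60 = (t - 4)*(t^2 - 2*t - 15) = (t - 5)*(t - 4)*(t + 3)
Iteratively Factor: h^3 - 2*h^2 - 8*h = (h - 4)*(h^2 + 2*h) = h*(h - 4)*(h + 2)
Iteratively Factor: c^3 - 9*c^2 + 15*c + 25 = (c - 5)*(c^2 - 4*c - 5) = (c - 5)*(c + 1)*(c - 5)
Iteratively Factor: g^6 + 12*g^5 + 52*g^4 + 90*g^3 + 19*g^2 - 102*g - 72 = (g + 3)*(g^5 + 9*g^4 + 25*g^3 + 15*g^2 - 26*g - 24) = (g + 2)*(g + 3)*(g^4 + 7*g^3 + 11*g^2 - 7*g - 12) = (g - 1)*(g + 2)*(g + 3)*(g^3 + 8*g^2 + 19*g + 12) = (g - 1)*(g + 1)*(g + 2)*(g + 3)*(g^2 + 7*g + 12) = (g - 1)*(g + 1)*(g + 2)*(g + 3)^2*(g + 4)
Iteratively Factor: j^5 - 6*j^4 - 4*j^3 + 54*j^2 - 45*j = (j - 5)*(j^4 - j^3 - 9*j^2 + 9*j) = (j - 5)*(j - 3)*(j^3 + 2*j^2 - 3*j) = (j - 5)*(j - 3)*(j + 3)*(j^2 - j) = (j - 5)*(j - 3)*(j - 1)*(j + 3)*(j)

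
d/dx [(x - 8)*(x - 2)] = 2*x - 10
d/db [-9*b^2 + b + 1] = 1 - 18*b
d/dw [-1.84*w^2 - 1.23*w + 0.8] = -3.68*w - 1.23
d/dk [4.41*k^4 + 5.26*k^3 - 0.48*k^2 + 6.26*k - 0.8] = 17.64*k^3 + 15.78*k^2 - 0.96*k + 6.26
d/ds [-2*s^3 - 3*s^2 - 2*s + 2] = -6*s^2 - 6*s - 2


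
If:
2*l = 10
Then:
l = 5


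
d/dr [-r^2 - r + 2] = -2*r - 1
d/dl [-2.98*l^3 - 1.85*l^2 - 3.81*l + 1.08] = -8.94*l^2 - 3.7*l - 3.81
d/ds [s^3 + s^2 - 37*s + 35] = 3*s^2 + 2*s - 37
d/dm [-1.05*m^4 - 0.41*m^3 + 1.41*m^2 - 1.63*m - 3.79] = -4.2*m^3 - 1.23*m^2 + 2.82*m - 1.63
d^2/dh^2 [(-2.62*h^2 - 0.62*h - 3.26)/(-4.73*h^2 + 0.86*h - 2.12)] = (49.057668*h^3 + 279.980052*h^2 - 116.86884*h - 34.746336)/(105.823817*h^6 - 57.722082*h^5 + 152.786568*h^4 - 52.378472*h^3 + 68.479392*h^2 - 11.595552*h + 9.528128)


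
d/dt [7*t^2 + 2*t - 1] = 14*t + 2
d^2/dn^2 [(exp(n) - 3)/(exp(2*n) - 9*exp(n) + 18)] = (exp(n) + 6)*exp(n)/(exp(3*n) - 18*exp(2*n) + 108*exp(n) - 216)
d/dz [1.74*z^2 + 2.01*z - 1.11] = 3.48*z + 2.01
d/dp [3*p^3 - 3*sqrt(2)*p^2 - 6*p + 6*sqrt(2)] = 9*p^2 - 6*sqrt(2)*p - 6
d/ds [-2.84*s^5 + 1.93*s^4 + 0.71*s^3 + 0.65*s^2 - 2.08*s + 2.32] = -14.2*s^4 + 7.72*s^3 + 2.13*s^2 + 1.3*s - 2.08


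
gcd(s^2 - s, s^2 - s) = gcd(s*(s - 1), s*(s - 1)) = s^2 - s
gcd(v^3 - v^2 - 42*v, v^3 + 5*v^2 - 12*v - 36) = v + 6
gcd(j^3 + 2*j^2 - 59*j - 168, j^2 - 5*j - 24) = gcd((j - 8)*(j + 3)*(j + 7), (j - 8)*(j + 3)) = j^2 - 5*j - 24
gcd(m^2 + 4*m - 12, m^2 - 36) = m + 6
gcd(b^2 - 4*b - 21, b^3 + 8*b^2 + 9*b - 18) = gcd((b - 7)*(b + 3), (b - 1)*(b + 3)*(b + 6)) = b + 3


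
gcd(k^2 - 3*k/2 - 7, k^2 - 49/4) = k - 7/2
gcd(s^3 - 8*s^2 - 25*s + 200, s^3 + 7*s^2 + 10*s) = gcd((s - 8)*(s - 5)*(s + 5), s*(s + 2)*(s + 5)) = s + 5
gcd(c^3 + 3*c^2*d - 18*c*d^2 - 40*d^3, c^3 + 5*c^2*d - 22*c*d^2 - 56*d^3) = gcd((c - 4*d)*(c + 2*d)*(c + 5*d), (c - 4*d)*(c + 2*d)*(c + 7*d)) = c^2 - 2*c*d - 8*d^2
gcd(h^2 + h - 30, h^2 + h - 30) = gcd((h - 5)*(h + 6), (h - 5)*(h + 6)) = h^2 + h - 30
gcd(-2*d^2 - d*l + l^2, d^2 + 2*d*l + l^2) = d + l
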